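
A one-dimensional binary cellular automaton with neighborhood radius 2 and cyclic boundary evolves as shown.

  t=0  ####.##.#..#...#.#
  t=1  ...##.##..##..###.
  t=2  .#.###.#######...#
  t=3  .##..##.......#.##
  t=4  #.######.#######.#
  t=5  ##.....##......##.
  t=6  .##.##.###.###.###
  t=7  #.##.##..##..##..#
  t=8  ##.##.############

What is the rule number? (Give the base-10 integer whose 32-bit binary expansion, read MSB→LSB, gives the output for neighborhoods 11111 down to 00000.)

791427191

  ##### -> .   bit 31 = 0  t=0,i=1
  ####. -> .   bit 30 = 0  t=0,i=2
  ###.# -> #   bit 29 = 1  t=0,i=3
  ###.. -> .   bit 28 = 0  t=1,i=16
  ##.## -> #   bit 27 = 1  t=0,i=4
  ##.#. -> #   bit 26 = 1  t=0,i=7
  ##..# -> #   bit 25 = 1  t=1,i=8
  ##... -> #   bit 24 = 1  t=1,i=17
  #.### -> .   bit 23 = 0  t=0,i=17
  #.##. -> .   bit 22 = 0  t=0,i=5
  #.#.# -> #   bit 21 = 1  t=2,i=1
  #.#.. -> .   bit 20 = 0  t=0,i=8
  #..## -> #   bit 19 = 1  t=1,i=9
  #..#. -> #   bit 18 = 1  t=0,i=10
  #...# -> .   bit 17 = 0  t=0,i=13
  #.... -> .   bit 16 = 0  t=1,i=0
  .#### -> .   bit 15 = 0  t=0,i=0
  .###. -> .   bit 14 = 0  t=1,i=15
  .##.# -> #   bit 13 = 1  t=0,i=6
  .##.. -> #   bit 12 = 1  t=1,i=7
  .#.## -> #   bit 11 = 1  t=0,i=16
  .#.#. -> .   bit 10 = 0  t=2,i=0
  .#..# -> .   bit 9 = 0  t=0,i=9
  .#... -> .   bit 8 = 0  t=0,i=12
  ..### -> .   bit 7 = 0  t=1,i=14
  ..##. -> #   bit 6 = 1  t=1,i=3
  ..#.# -> #   bit 5 = 1  t=0,i=15
  ..#.. -> #   bit 4 = 1  t=0,i=11
  ...## -> .   bit 3 = 0  t=1,i=2
  ...#. -> #   bit 2 = 1  t=0,i=14
  ....# -> #   bit 1 = 1  t=1,i=1
  ..... -> #   bit 0 = 1  t=3,i=9
  bits 00101111001011000011100001110111 = 791427191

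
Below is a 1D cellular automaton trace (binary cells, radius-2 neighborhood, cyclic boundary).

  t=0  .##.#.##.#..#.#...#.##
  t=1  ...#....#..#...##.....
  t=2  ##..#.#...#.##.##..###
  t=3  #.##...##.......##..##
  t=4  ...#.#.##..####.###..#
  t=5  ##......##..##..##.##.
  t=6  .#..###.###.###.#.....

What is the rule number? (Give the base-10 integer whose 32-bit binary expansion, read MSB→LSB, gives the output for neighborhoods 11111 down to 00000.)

  #####|#  b31=1 t=2,i=21
  ####.|#  b30=1 t=2,i=0
  ###.#|.  b29=0 t=3,i=0
  ###..|.  b28=0 t=2,i=1
  ##.##|.  b27=0 t=0,i=0
  ##.#.|#  b26=1 t=0,i=3
  ##..#|#  b25=1 t=2,i=2
  ##...|.  b24=0 t=1,i=17
  #.###|#  b23=1 t=4,i=16
  #.##.|.  b22=0 t=0,i=1
  #.#.#|.  b21=0 t=0,i=4
  #.#..|.  b20=0 t=0,i=9
  #..##|.  b19=0 t=2,i=18
  #..#.|#  b18=1 t=0,i=11
  #...#|#  b17=1 t=0,i=16
  #....|.  b16=0 t=1,i=5
  .####|#  b15=1 t=2,i=20
  .###.|#  b14=1 t=3,i=21
  .##.#|.  b13=0 t=0,i=2
  .##..|#  b12=1 t=1,i=16
  .#.##|.  b11=0 t=0,i=5
  .#.#.|.  b10=0 t=0,i=13
  .#..#|.  b9=0 t=0,i=10
  .#...|#  b8=1 t=0,i=15
  ..###|.  b7=0 t=2,i=19
  ..##.|#  b6=1 t=1,i=15
  ..#.#|.  b5=0 t=0,i=12
  ..#..|.  b4=0 t=1,i=3
  ...##|.  b3=0 t=1,i=14
  ...#.|.  b2=0 t=0,i=17
  ....#|#  b1=1 t=1,i=1
  .....|#  b0=1 t=1,i=0
  bits 11000110100001101101000101000011 = 3330724163

3330724163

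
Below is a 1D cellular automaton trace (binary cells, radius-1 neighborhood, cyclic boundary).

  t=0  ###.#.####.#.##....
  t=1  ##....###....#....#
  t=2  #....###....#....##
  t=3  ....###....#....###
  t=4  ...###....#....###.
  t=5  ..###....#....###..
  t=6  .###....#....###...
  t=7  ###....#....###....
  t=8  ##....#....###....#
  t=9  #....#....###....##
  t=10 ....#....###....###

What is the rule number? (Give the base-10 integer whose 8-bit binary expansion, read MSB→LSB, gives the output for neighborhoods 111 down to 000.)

  nb ###: next=#  (t=0,i=1, bit7=1)
  nb ##.: next=.  (t=0,i=2, bit6=0)
  nb #.#: next=.  (t=0,i=3, bit5=0)
  nb #..: next=.  (t=0,i=15, bit4=0)
  nb .##: next=#  (t=0,i=0, bit3=1)
  nb .#.: next=.  (t=0,i=4, bit2=0)
  nb ..#: next=#  (t=0,i=18, bit1=1)
  nb ...: next=.  (t=0,i=16, bit0=0)
  bits 10001010 = 138

138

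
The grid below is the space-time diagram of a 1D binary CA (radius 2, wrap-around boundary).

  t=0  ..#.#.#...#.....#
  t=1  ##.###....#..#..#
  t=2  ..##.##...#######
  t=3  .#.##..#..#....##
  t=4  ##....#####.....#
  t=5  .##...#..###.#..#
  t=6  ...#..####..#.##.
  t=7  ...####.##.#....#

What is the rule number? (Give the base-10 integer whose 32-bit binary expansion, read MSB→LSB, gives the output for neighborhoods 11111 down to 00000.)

1571563153

  #####|.  b31=0 t=2,i=12
  ####.|#  b30=1 t=2,i=15
  ###.#|.  b29=0 t=1,i=1
  ###..|#  b28=1 t=1,i=5
  ##.##|#  b27=1 t=1,i=2
  ##.#.|#  b26=1 t=3,i=0
  ##..#|.  b25=0 t=2,i=0
  ##...|#  b24=1 t=1,i=6
  #.###|#  b23=1 t=1,i=3
  #.##.|.  b22=0 t=2,i=5
  #.#.#|#  b21=1 t=0,i=4
  #.#..|.  b20=0 t=0,i=6
  #..##|#  b19=1 t=1,i=15
  #..#.|#  b18=1 t=0,i=1
  #...#|.  b17=0 t=0,i=8
  #....|.  b16=0 t=0,i=12
  .####|.  b15=0 t=2,i=11
  .###.|.  b14=0 t=1,i=0
  .##.#|#  b13=1 t=2,i=3
  .##..|.  b12=0 t=2,i=6
  .#.##|.  b11=0 t=3,i=2
  .#.#.|#  b10=1 t=0,i=3
  .#..#|#  b9=1 t=0,i=0
  .#...|.  b8=0 t=0,i=7
  ..###|#  b7=1 t=1,i=16
  ..##.|.  b6=0 t=2,i=2
  ..#.#|.  b5=0 t=0,i=2
  ..#..|#  b4=1 t=0,i=10
  ...##|.  b3=0 t=2,i=9
  ...#.|.  b2=0 t=0,i=9
  ....#|.  b1=0 t=0,i=14
  .....|#  b0=1 t=0,i=13
  bits 01011101101011000010011010010001 = 1571563153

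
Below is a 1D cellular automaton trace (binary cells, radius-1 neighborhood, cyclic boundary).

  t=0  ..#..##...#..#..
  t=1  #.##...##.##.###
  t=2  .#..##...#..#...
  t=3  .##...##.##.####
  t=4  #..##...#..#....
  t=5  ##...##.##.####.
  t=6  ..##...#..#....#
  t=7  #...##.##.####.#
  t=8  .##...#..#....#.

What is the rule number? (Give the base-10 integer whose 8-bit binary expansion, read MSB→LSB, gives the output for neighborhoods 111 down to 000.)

53

  [7] ### => .  t=1,i=14
  [6] ##. => .  t=0,i=6
  [5] #.# => #  t=1,i=1
  [4] #.. => #  t=0,i=3
  [3] .## => .  t=0,i=5
  [2] .#. => #  t=0,i=2
  [1] ..# => .  t=0,i=1
  [0] ... => #  t=0,i=0
  bits 00110101 = 53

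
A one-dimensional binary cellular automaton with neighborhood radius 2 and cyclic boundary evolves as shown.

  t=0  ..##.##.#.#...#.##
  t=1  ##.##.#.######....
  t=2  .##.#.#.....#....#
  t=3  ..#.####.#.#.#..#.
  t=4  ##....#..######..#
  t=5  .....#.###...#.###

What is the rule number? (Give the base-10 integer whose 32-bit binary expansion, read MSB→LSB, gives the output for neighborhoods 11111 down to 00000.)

  #####|.  b31=0 t=1,i=10
  ####.|#  b30=1 t=1,i=12
  ###.#|.  b29=0 t=3,i=7
  ###..|.  b28=0 t=1,i=13
  ##.##|#  b27=1 t=0,i=4
  ##.#.|.  b26=0 t=0,i=7
  ##..#|#  b25=1 t=0,i=0
  ##...|.  b24=0 t=1,i=14
  #.###|.  b23=0 t=1,i=8
  #.##.|.  b22=0 t=0,i=5
  #.#.#|#  b21=1 t=0,i=8
  #.#..|#  b20=1 t=0,i=10
  #..##|#  b19=1 t=0,i=1
  #..#.|.  b18=0 t=3,i=15
  #...#|#  b17=1 t=0,i=12
  #....|.  b16=0 t=1,i=15
  .####|.  b15=0 t=1,i=9
  .###.|.  b14=0 t=4,i=0
  .##.#|#  b13=1 t=0,i=3
  .##..|.  b12=0 t=0,i=17
  .#.##|.  b11=0 t=0,i=15
  .#.#.|#  b10=1 t=0,i=9
  .#..#|#  b9=1 t=3,i=14
  .#...|#  b8=1 t=0,i=11
  ..###|#  b7=1 t=4,i=9
  ..##.|.  b6=0 t=0,i=2
  ..#.#|.  b5=0 t=0,i=14
  ..#..|.  b4=0 t=2,i=12
  ...##|#  b3=1 t=1,i=17
  ...#.|#  b2=1 t=0,i=13
  ....#|.  b1=0 t=1,i=16
  .....|#  b0=1 t=2,i=9
  bits 01001010001110100010011110001101 = 1245325197

1245325197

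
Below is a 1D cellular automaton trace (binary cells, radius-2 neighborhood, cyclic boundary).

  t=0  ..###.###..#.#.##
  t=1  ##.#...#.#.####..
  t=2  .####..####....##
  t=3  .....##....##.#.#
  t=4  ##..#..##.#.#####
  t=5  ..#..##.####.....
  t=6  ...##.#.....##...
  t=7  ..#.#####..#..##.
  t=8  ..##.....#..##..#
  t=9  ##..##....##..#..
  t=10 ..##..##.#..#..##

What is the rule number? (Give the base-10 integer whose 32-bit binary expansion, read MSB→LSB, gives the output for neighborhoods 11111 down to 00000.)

121204520

  #####|.  b31=0 t=4,i=14
  ####.|.  b30=0 t=1,i=13
  ###.#|.  b29=0 t=0,i=4
  ###..|.  b28=0 t=0,i=8
  ##.##|.  b27=0 t=0,i=5
  ##.#.|#  b26=1 t=1,i=2
  ##..#|#  b25=1 t=0,i=0
  ##...|#  b24=1 t=2,i=11
  #.###|.  b23=0 t=0,i=6
  #.##.|.  b22=0 t=0,i=15
  #.#.#|#  b21=1 t=0,i=13
  #.#..|#  b20=1 t=1,i=3
  #..##|#  b19=1 t=0,i=1
  #..#.|.  b18=0 t=0,i=10
  #...#|.  b17=0 t=1,i=5
  #....|#  b16=1 t=2,i=12
  .####|.  b15=0 t=1,i=12
  .###.|#  b14=1 t=0,i=3
  .##.#|#  b13=1 t=1,i=1
  .##..|.  b12=0 t=0,i=16
  .#.##|#  b11=1 t=0,i=14
  .#.#.|#  b10=1 t=0,i=12
  .#..#|#  b9=1 t=4,i=5
  .#...|#  b8=1 t=1,i=4
  ..###|.  b7=0 t=0,i=2
  ..##.|.  b6=0 t=1,i=0
  ..#.#|#  b5=1 t=0,i=11
  ..#..|.  b4=0 t=4,i=4
  ...##|#  b3=1 t=2,i=14
  ...#.|.  b2=0 t=1,i=6
  ....#|.  b1=0 t=2,i=13
  .....|.  b0=0 t=3,i=2
  bits 00000111001110010110111100101000 = 121204520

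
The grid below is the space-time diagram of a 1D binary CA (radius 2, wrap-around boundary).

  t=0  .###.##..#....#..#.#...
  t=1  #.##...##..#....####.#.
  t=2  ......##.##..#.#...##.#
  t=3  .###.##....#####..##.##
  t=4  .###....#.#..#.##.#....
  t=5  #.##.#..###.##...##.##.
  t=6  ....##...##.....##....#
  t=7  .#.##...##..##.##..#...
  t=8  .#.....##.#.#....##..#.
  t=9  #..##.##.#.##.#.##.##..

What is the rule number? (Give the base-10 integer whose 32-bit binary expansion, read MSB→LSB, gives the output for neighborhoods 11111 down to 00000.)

3063235689

  ##### -> #   bit 31 = 1  t=3,i=13
  ####. -> .   bit 30 = 0  t=1,i=18
  ###.# -> #   bit 29 = 1  t=0,i=3
  ###.. -> #   bit 28 = 1  t=3,i=15
  ##.## -> .   bit 27 = 0  t=0,i=4
  ##.#. -> #   bit 26 = 1  t=1,i=20
  ##..# -> #   bit 25 = 1  t=0,i=7
  ##... -> .   bit 24 = 0  t=1,i=4
  #.### -> #   bit 23 = 1  t=3,i=1
  #.##. -> .   bit 22 = 0  t=0,i=5
  #.#.# -> .   bit 21 = 0  t=1,i=0
  #.#.. -> #   bit 20 = 1  t=0,i=19
  #..## -> .   bit 19 = 0  t=3,i=17
  #..#. -> #   bit 18 = 1  t=0,i=8
  #...# -> .   bit 17 = 0  t=1,i=5
  #.... -> #   bit 16 = 1  t=0,i=11
  .#### -> .   bit 15 = 0  t=1,i=17
  .###. -> #   bit 14 = 1  t=0,i=2
  .##.# -> .   bit 13 = 0  t=2,i=7
  .##.. -> .   bit 12 = 0  t=0,i=6
  .#.## -> .   bit 11 = 0  t=1,i=1
  .#.#. -> #   bit 10 = 1  t=0,i=18
  .#..# -> .   bit 9 = 0  t=0,i=15
  .#... -> .   bit 8 = 0  t=0,i=10
  ..### -> .   bit 7 = 0  t=0,i=1
  ..##. -> #   bit 6 = 1  t=1,i=7
  ..#.# -> #   bit 5 = 1  t=0,i=17
  ..#.. -> .   bit 4 = 0  t=0,i=9
  ...## -> #   bit 3 = 1  t=0,i=0
  ...#. -> .   bit 2 = 0  t=0,i=13
  ....# -> .   bit 1 = 0  t=0,i=12
  ..... -> #   bit 0 = 1  t=2,i=2
  bits 10110110100101010100010001101001 = 3063235689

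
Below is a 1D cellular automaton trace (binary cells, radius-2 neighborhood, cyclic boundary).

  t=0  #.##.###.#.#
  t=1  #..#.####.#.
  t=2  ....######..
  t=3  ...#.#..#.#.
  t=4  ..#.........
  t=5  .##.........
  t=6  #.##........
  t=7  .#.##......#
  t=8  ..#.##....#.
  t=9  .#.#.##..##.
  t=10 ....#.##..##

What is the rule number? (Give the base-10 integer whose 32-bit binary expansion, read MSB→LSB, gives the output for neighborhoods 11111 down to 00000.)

  nb #####: next=.  (t=2,i=6, bit31=0)
  nb ####.: next=#  (t=1,i=7, bit30=1)
  nb ###.#: next=#  (t=0,i=7, bit29=1)
  nb ###..: next=.  (t=2,i=9, bit28=0)
  nb ##.##: next=.  (t=0,i=1, bit27=0)
  nb ##.#.: next=#  (t=0,i=8, bit26=1)
  nb ##..#: next=#  (t=9,i=7, bit25=1)
  nb ##...: next=#  (t=2,i=10, bit24=1)
  nb #.###: next=#  (t=0,i=5, bit23=1)
  nb #.##.: next=.  (t=0,i=2, bit22=0)
  nb #.#.#: next=.  (t=0,i=9, bit21=0)
  nb #.#..: next=.  (t=1,i=0, bit20=0)
  nb #..##: next=.  (t=9,i=8, bit19=0)
  nb #..#.: next=.  (t=1,i=2, bit18=0)
  nb #...#: next=.  (t=8,i=0, bit17=0)
  nb #....: next=.  (t=2,i=11, bit16=0)
  nb .####: next=#  (t=1,i=6, bit15=1)
  nb .###.: next=#  (t=0,i=6, bit14=1)
  nb .##.#: next=#  (t=0,i=0, bit13=1)
  nb .##..: next=#  (t=5,i=2, bit12=1)
  nb .#.##: next=#  (t=0,i=10, bit11=1)
  nb .#.#.: next=.  (t=1,i=11, bit10=0)
  nb .#..#: next=.  (t=1,i=1, bit9=0)
  nb .#...: next=.  (t=3,i=11, bit8=0)
  nb ..###: next=.  (t=2,i=4, bit7=0)
  nb ..##.: next=.  (t=5,i=1, bit6=0)
  nb ..#.#: next=.  (t=1,i=3, bit5=0)
  nb ..#..: next=#  (t=4,i=2, bit4=1)
  nb ...##: next=#  (t=2,i=3, bit3=1)
  nb ...#.: next=#  (t=3,i=2, bit2=1)
  nb ....#: next=.  (t=2,i=2, bit1=0)
  nb .....: next=.  (t=2,i=0, bit0=0)
  bits 01100111100000001111100000011100 = 1736505372

1736505372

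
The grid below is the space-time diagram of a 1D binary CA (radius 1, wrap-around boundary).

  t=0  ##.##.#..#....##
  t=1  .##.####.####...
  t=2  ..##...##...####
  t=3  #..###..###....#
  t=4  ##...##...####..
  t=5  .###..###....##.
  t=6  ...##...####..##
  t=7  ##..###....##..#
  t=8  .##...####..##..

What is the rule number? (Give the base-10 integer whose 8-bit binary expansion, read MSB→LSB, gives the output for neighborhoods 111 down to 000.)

  ### -> .   bit 7 = 0  t=0,i=0
  ##. -> #   bit 6 = 1  t=0,i=1
  #.# -> #   bit 5 = 1  t=0,i=2
  #.. -> #   bit 4 = 1  t=0,i=7
  .## -> .   bit 3 = 0  t=0,i=3
  .#. -> #   bit 2 = 1  t=0,i=6
  ..# -> .   bit 1 = 0  t=0,i=8
  ... -> #   bit 0 = 1  t=0,i=11
  bits 01110101 = 117

117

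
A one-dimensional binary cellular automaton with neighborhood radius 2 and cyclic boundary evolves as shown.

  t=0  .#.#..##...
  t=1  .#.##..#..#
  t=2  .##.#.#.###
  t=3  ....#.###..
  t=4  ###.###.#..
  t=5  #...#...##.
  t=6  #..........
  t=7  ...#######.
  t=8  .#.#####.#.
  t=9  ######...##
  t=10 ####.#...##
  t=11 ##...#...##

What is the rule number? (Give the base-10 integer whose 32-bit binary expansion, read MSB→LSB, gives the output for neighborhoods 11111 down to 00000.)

  [31] ##### => #  t=7,i=5
  [30] ####. => .  t=7,i=8
  [29] ###.# => .  t=2,i=10
  [28] ###.. => #  t=3,i=8
  [27] ##.## => .  t=2,i=0
  [26] ##.#. => .  t=2,i=3
  [25] ##..# => .  t=1,i=5
  [24] ##... => .  t=0,i=8
  [23] #.### => #  t=2,i=8
  [22] #.##. => .  t=1,i=3
  [21] #.#.# => #  t=1,i=1
  [20] #.#.. => #  t=0,i=3
  [19] #..## => .  t=0,i=5
  [18] #..#. => #  t=1,i=6
  [17] #...# => .  t=5,i=2
  [16] #.... => .  t=0,i=9
  [15] .#### => #  t=7,i=4
  [14] .###. => .  t=2,i=9
  [13] .##.# => .  t=2,i=2
  [12] .##.. => #  t=0,i=7
  [11] .#.## => #  t=1,i=2
  [10] .#.#. => .  t=0,i=2
  [9] .#..# => #  t=0,i=4
  [8] .#... => .  t=5,i=1
  [7] ..### => #  t=4,i=0
  [6] ..##. => .  t=0,i=6
  [5] ..#.# => #  t=0,i=1
  [4] ..#.. => .  t=1,i=7
  [3] ...## => .  t=5,i=7
  [2] ...#. => .  t=0,i=0
  [1] ....# => #  t=0,i=10
  [0] ..... => #  t=3,i=0
  bits 10010000101101001001101010100011 = 2427755171

2427755171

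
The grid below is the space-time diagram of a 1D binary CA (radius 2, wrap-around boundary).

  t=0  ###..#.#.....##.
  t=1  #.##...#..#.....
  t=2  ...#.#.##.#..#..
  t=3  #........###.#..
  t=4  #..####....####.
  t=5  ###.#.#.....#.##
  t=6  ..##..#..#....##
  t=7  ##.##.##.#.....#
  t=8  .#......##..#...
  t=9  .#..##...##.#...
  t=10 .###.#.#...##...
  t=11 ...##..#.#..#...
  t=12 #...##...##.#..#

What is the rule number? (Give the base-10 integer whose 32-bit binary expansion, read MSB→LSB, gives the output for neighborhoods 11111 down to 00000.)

916099601

  nb #####: next=.  (t=5,i=0, bit31=0)
  nb ####.: next=.  (t=4,i=5, bit30=0)
  nb ###.#: next=#  (t=3,i=11, bit29=1)
  nb ###..: next=#  (t=0,i=2, bit28=1)
  nb ##.##: next=.  (t=0,i=15, bit27=0)
  nb ##.#.: next=#  (t=2,i=9, bit26=1)
  nb ##..#: next=#  (t=0,i=3, bit25=1)
  nb ##...: next=.  (t=1,i=4, bit24=0)
  nb #.###: next=#  (t=0,i=0, bit23=1)
  nb #.##.: next=.  (t=1,i=2, bit22=0)
  nb #.#.#: next=.  (t=2,i=5, bit21=0)
  nb #.#..: next=#  (t=0,i=7, bit20=1)
  nb #..##: next=#  (t=4,i=2, bit19=1)
  nb #..#.: next=.  (t=0,i=4, bit18=0)
  nb #...#: next=#  (t=1,i=5, bit17=1)
  nb #....: next=.  (t=0,i=9, bit16=0)
  nb .####: next=#  (t=4,i=4, bit15=1)
  nb .###.: next=.  (t=0,i=1, bit14=0)
  nb .##.#: next=.  (t=0,i=14, bit13=0)
  nb .##..: next=#  (t=1,i=3, bit12=1)
  nb .#.##: next=.  (t=1,i=1, bit11=0)
  nb .#.#.: next=.  (t=0,i=6, bit10=0)
  nb .#..#: next=#  (t=1,i=8, bit9=1)
  nb .#...: next=.  (t=0,i=8, bit8=0)
  nb ..###: next=.  (t=3,i=9, bit7=0)
  nb ..##.: next=.  (t=0,i=13, bit6=0)
  nb ..#.#: next=.  (t=0,i=5, bit5=0)
  nb ..#..: next=#  (t=1,i=7, bit4=1)
  nb ...##: next=.  (t=0,i=12, bit3=0)
  nb ...#.: next=.  (t=1,i=6, bit2=0)
  nb ....#: next=.  (t=0,i=11, bit1=0)
  nb .....: next=#  (t=0,i=10, bit0=1)
  bits 00110110100110101001001000010001 = 916099601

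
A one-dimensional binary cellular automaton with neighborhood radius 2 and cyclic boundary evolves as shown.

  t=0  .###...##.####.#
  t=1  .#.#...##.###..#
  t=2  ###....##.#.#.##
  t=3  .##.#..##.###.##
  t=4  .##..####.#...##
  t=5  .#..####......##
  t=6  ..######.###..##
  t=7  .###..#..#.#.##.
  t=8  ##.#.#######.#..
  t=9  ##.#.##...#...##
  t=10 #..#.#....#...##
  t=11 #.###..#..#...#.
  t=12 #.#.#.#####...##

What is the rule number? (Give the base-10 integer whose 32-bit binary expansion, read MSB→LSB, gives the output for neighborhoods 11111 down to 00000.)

  ##### -> .   bit 31 = 0  t=2,i=0
  ####. -> #   bit 30 = 1  t=0,i=12
  ###.# -> .   bit 29 = 0  t=0,i=13
  ###.. -> #   bit 28 = 1  t=0,i=3
  ##.## -> .   bit 27 = 0  t=0,i=9
  ##.#. -> .   bit 26 = 0  t=0,i=14
  ##..# -> .   bit 25 = 0  t=1,i=13
  ##... -> .   bit 24 = 0  t=0,i=4
  #.### -> #   bit 23 = 1  t=0,i=1
  #.##. -> #   bit 22 = 1  t=3,i=1
  #.#.# -> #   bit 21 = 1  t=0,i=15
  #.#.. -> .   bit 20 = 0  t=1,i=3
  #..## -> #   bit 19 = 1  t=3,i=6
  #..#. -> #   bit 18 = 1  t=1,i=14
  #...# -> .   bit 17 = 0  t=0,i=5
  #.... -> #   bit 16 = 1  t=2,i=4
  .#### -> #   bit 15 = 1  t=0,i=11
  .###. -> .   bit 14 = 0  t=0,i=2
  .##.# -> #   bit 13 = 1  t=0,i=8
  .##.. -> .   bit 12 = 0  t=4,i=2
  .#.## -> .   bit 11 = 0  t=0,i=0
  .#.#. -> #   bit 10 = 1  t=1,i=0
  .#..# -> #   bit 9 = 1  t=3,i=5
  .#... -> .   bit 8 = 0  t=1,i=4
  ..### -> #   bit 7 = 1  t=4,i=5
  ..##. -> #   bit 6 = 1  t=0,i=7
  ..#.# -> #   bit 5 = 1  t=1,i=15
  ..#.. -> #   bit 4 = 1  t=7,i=6
  ...## -> .   bit 3 = 0  t=0,i=6
  ...#. -> .   bit 2 = 0  t=9,i=9
  ....# -> .   bit 1 = 0  t=2,i=5
  ..... -> #   bit 0 = 1  t=5,i=10
  bits 01010000111011011010011011110001 = 1357752049

1357752049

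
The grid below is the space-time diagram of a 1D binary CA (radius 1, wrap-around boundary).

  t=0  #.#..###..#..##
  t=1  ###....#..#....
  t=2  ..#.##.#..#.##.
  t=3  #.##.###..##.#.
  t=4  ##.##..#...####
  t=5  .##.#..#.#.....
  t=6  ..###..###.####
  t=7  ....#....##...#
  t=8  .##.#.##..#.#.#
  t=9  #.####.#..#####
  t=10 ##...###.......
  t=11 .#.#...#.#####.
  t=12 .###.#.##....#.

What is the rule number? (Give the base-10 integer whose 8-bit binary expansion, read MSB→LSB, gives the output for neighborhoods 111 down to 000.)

101

  ###|.  b7=0 t=0,i=6
  ##.|#  b6=1 t=0,i=0
  #.#|#  b5=1 t=0,i=1
  #..|.  b4=0 t=0,i=3
  .##|.  b3=0 t=0,i=5
  .#.|#  b2=1 t=0,i=2
  ..#|.  b1=0 t=0,i=4
  ...|#  b0=1 t=1,i=4
  bits 01100101 = 101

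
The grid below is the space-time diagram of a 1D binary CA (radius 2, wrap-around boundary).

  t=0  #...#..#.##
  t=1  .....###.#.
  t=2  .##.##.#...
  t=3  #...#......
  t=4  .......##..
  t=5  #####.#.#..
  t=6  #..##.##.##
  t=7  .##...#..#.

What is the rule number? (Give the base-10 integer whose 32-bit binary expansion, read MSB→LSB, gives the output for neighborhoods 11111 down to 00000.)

1659639465

  ##### -> .   bit 31 = 0  t=5,i=2
  ####. -> #   bit 30 = 1  t=5,i=3
  ###.# -> #   bit 29 = 1  t=1,i=7
  ###.. -> .   bit 28 = 0  t=0,i=0
  ##.## -> .   bit 27 = 0  t=2,i=3
  ##.#. -> .   bit 26 = 0  t=1,i=8
  ##..# -> #   bit 25 = 1  t=6,i=1
  ##... -> .   bit 24 = 0  t=0,i=1
  #.### -> #   bit 23 = 1  t=0,i=9
  #.##. -> #   bit 22 = 1  t=2,i=4
  #.#.# -> #   bit 21 = 1  t=5,i=6
  #.#.. -> .   bit 20 = 0  t=1,i=9
  #..## -> #   bit 19 = 1  t=5,i=10
  #..#. -> #   bit 18 = 1  t=0,i=6
  #...# -> .   bit 17 = 0  t=0,i=2
  #.... -> .   bit 16 = 0  t=1,i=0
  .#### -> .   bit 15 = 0  t=5,i=1
  .###. -> .   bit 14 = 0  t=0,i=10
  .##.# -> .   bit 13 = 0  t=2,i=2
  .##.. -> #   bit 12 = 1  t=4,i=8
  .#.## -> .   bit 11 = 0  t=0,i=8
  .#.#. -> #   bit 10 = 1  t=5,i=7
  .#..# -> #   bit 9 = 1  t=0,i=5
  .#... -> .   bit 8 = 0  t=1,i=10
  ..### -> #   bit 7 = 1  t=1,i=5
  ..##. -> .   bit 6 = 0  t=2,i=1
  ..#.# -> #   bit 5 = 1  t=0,i=7
  ..#.. -> .   bit 4 = 0  t=0,i=4
  ...## -> #   bit 3 = 1  t=1,i=4
  ...#. -> .   bit 2 = 0  t=0,i=3
  ....# -> .   bit 1 = 0  t=1,i=3
  ..... -> #   bit 0 = 1  t=1,i=1
  bits 01100010111011000001011010101001 = 1659639465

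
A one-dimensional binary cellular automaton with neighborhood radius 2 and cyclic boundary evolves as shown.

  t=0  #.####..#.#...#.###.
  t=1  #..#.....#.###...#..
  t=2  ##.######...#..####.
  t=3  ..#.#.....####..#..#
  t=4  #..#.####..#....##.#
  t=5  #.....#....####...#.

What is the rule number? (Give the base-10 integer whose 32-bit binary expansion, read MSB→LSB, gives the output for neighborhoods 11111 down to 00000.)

  nb #####: next=.  (t=2,i=5, bit31=0)
  nb ####.: next=.  (t=0,i=4, bit30=0)
  nb ###.#: next=.  (t=0,i=18, bit29=0)
  nb ###..: next=.  (t=0,i=5, bit28=0)
  nb ##.##: next=#  (t=2,i=2, bit27=1)
  nb ##.#.: next=.  (t=0,i=19, bit26=0)
  nb ##..#: next=.  (t=0,i=6, bit25=0)
  nb ##...: next=.  (t=1,i=14, bit24=0)
  nb #.###: next=.  (t=0,i=2, bit23=0)
  nb #.##.: next=.  (t=2,i=0, bit22=0)
  nb #.#.#: next=#  (t=0,i=0, bit21=1)
  nb #.#..: next=.  (t=0,i=10, bit20=0)
  nb #..##: next=.  (t=2,i=14, bit19=0)
  nb #..#.: next=.  (t=0,i=7, bit18=0)
  nb #...#: next=#  (t=0,i=12, bit17=1)
  nb #....: next=#  (t=1,i=5, bit16=1)
  nb .####: next=#  (t=0,i=3, bit15=1)
  nb .###.: next=#  (t=0,i=17, bit14=1)
  nb .##.#: next=.  (t=2,i=1, bit13=0)
  nb .##..: next=#  (t=4,i=0, bit12=1)
  nb .#.##: next=.  (t=0,i=1, bit11=0)
  nb .#.#.: next=#  (t=0,i=9, bit10=1)
  nb .#..#: next=#  (t=1,i=1, bit9=1)
  nb .#...: next=#  (t=0,i=11, bit8=1)
  nb ..###: next=.  (t=2,i=15, bit7=0)
  nb ..##.: next=.  (t=4,i=16, bit6=0)
  nb ..#.#: next=.  (t=0,i=8, bit5=0)
  nb ..#..: next=#  (t=1,i=0, bit4=1)
  nb ...##: next=.  (t=3,i=9, bit3=0)
  nb ...#.: next=#  (t=0,i=13, bit2=1)
  nb ....#: next=#  (t=1,i=7, bit1=1)
  nb .....: next=#  (t=1,i=6, bit0=1)
  bits 00001000001000111101011100010111 = 136566551

136566551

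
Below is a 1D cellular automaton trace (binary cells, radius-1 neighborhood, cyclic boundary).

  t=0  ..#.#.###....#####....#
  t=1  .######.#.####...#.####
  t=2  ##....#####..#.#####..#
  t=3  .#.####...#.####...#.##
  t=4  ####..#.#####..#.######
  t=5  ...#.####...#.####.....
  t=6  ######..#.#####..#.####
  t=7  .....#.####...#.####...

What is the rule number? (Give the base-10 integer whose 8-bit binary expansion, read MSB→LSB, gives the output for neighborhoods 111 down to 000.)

111

  ###|.  b7=0 t=0,i=7
  ##.|#  b6=1 t=0,i=8
  #.#|#  b5=1 t=0,i=3
  #..|.  b4=0 t=0,i=0
  .##|#  b3=1 t=0,i=6
  .#.|#  b2=1 t=0,i=2
  ..#|#  b1=1 t=0,i=1
  ...|#  b0=1 t=0,i=10
  bits 01101111 = 111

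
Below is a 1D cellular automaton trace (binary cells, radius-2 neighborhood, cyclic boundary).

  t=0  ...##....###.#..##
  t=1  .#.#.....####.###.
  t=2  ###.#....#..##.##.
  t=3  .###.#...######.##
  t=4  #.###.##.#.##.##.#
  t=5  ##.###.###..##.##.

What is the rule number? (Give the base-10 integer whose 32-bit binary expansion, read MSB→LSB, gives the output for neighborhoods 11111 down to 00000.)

  #####|#  b31=1 t=3,i=11
  ####.|.  b30=0 t=1,i=11
  ###.#|#  b29=1 t=0,i=11
  ###..|#  b28=1 t=1,i=16
  ##.##|#  b27=1 t=1,i=13
  ##.#.|#  b26=1 t=0,i=12
  ##..#|.  b25=0 t=1,i=17
  ##...|.  b24=0 t=0,i=0
  #.###|.  b23=0 t=1,i=14
  #.##.|.  b22=0 t=2,i=15
  #.#.#|#  b21=1 t=4,i=9
  #.#..|.  b20=0 t=0,i=13
  #..##|#  b19=1 t=0,i=15
  #..#.|#  b18=1 t=1,i=0
  #...#|#  b17=1 t=0,i=1
  #....|.  b16=0 t=0,i=6
  .####|.  b15=0 t=1,i=10
  .###.|#  b14=1 t=0,i=10
  .##.#|#  b13=1 t=2,i=13
  .##..|.  b12=0 t=0,i=4
  .#.##|.  b11=0 t=4,i=10
  .#.#.|#  b10=1 t=1,i=2
  .#..#|#  b9=1 t=0,i=14
  .#...|#  b8=1 t=1,i=4
  ..###|#  b7=1 t=0,i=9
  ..##.|#  b6=1 t=0,i=3
  ..#.#|#  b5=1 t=1,i=1
  ..#..|#  b4=1 t=2,i=9
  ...##|.  b3=0 t=0,i=2
  ...#.|.  b2=0 t=2,i=8
  ....#|.  b1=0 t=0,i=7
  .....|.  b0=0 t=1,i=6
  bits 10111100001011100110011111110000 = 3157157872

3157157872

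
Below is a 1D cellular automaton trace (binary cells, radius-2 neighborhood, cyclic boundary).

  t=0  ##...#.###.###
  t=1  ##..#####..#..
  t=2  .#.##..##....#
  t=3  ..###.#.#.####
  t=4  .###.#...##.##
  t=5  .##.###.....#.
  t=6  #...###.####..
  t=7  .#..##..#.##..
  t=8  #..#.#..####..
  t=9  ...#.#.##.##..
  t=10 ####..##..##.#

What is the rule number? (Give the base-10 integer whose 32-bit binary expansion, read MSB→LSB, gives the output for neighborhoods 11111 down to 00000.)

1423530407

  ##### -> .   bit 31 = 0  t=0,i=13
  ####. -> #   bit 30 = 1  t=0,i=0
  ###.# -> .   bit 29 = 0  t=0,i=9
  ###.. -> #   bit 28 = 1  t=0,i=1
  ##.## -> .   bit 27 = 0  t=0,i=10
  ##.#. -> #   bit 26 = 1  t=3,i=5
  ##..# -> .   bit 25 = 0  t=1,i=2
  ##... -> .   bit 24 = 0  t=0,i=2
  #.### -> #   bit 23 = 1  t=0,i=7
  #.##. -> #   bit 22 = 1  t=2,i=3
  #.#.# -> .   bit 21 = 0  t=2,i=1
  #.#.. -> #   bit 20 = 1  t=4,i=5
  #..## -> #   bit 19 = 1  t=1,i=3
  #..#. -> .   bit 18 = 0  t=1,i=10
  #...# -> .   bit 17 = 0  t=0,i=3
  #.... -> #   bit 16 = 1  t=2,i=10
  .#### -> .   bit 15 = 0  t=0,i=12
  .###. -> #   bit 14 = 1  t=0,i=8
  .##.# -> .   bit 13 = 0  t=4,i=10
  .##.. -> #   bit 12 = 1  t=1,i=1
  .#.## -> #   bit 11 = 1  t=0,i=6
  .#.#. -> .   bit 10 = 0  t=2,i=0
  .#..# -> .   bit 9 = 0  t=1,i=12
  .#... -> #   bit 8 = 1  t=4,i=6
  ..### -> #   bit 7 = 1  t=1,i=4
  ..##. -> .   bit 6 = 0  t=1,i=0
  ..#.# -> #   bit 5 = 1  t=0,i=5
  ..#.. -> .   bit 4 = 0  t=1,i=11
  ...## -> .   bit 3 = 0  t=4,i=8
  ...#. -> #   bit 2 = 1  t=0,i=4
  ....# -> #   bit 1 = 1  t=2,i=11
  ..... -> #   bit 0 = 1  t=5,i=9
  bits 01010100110110010101100110100111 = 1423530407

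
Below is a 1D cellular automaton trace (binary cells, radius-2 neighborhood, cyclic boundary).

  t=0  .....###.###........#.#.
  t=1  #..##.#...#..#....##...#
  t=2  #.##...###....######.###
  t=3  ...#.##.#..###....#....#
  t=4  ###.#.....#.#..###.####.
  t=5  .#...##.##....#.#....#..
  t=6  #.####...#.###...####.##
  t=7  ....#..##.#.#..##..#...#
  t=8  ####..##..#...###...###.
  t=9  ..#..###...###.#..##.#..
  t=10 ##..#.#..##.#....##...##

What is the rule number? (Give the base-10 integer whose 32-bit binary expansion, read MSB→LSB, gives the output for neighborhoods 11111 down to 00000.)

  ##### -> .   bit 31 = 0  t=2,i=16
  ####. -> #   bit 30 = 1  t=2,i=18
  ###.# -> .   bit 29 = 0  t=0,i=7
  ###.. -> .   bit 28 = 0  t=0,i=11
  ##.## -> .   bit 27 = 0  t=0,i=8
  ##.#. -> .   bit 26 = 0  t=1,i=5
  ##..# -> .   bit 25 = 0  t=1,i=1
  ##... -> .   bit 24 = 0  t=0,i=12
  #.### -> .   bit 23 = 0  t=0,i=9
  #.##. -> .   bit 22 = 0  t=2,i=2
  #.#.# -> #   bit 21 = 1  t=7,i=10
  #.#.. -> .   bit 20 = 0  t=0,i=22
  #..## -> #   bit 19 = 1  t=1,i=2
  #..#. -> .   bit 18 = 0  t=1,i=12
  #...# -> #   bit 17 = 1  t=1,i=8
  #.... -> #   bit 16 = 1  t=0,i=0
  .#### -> .   bit 15 = 0  t=2,i=15
  .###. -> #   bit 14 = 1  t=0,i=6
  .##.# -> .   bit 13 = 0  t=1,i=4
  .##.. -> #   bit 12 = 1  t=1,i=0
  .#.## -> #   bit 11 = 1  t=3,i=4
  .#.#. -> .   bit 10 = 0  t=0,i=21
  .#..# -> .   bit 9 = 0  t=1,i=11
  .#... -> #   bit 8 = 1  t=0,i=23
  ..### -> .   bit 7 = 0  t=0,i=5
  ..##. -> #   bit 6 = 1  t=1,i=3
  ..#.# -> .   bit 5 = 0  t=0,i=20
  ..#.. -> .   bit 4 = 0  t=1,i=10
  ...## -> #   bit 3 = 1  t=0,i=4
  ...#. -> #   bit 2 = 1  t=0,i=19
  ....# -> #   bit 1 = 1  t=0,i=3
  ..... -> .   bit 0 = 0  t=0,i=1
  bits 01000000001010110101100101001110 = 1076582734

1076582734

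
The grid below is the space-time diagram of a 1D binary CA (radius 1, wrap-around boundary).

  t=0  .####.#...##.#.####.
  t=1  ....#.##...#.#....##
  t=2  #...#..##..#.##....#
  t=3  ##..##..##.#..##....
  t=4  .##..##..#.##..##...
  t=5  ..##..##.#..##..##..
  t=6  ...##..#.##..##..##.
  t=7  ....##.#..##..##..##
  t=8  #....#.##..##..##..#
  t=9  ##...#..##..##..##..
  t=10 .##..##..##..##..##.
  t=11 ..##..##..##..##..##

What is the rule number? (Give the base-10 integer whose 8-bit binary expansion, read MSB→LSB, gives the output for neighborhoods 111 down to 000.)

84

  ###|.  b7=0 t=0,i=2
  ##.|#  b6=1 t=0,i=4
  #.#|.  b5=0 t=0,i=5
  #..|#  b4=1 t=0,i=7
  .##|.  b3=0 t=0,i=1
  .#.|#  b2=1 t=0,i=6
  ..#|.  b1=0 t=0,i=0
  ...|.  b0=0 t=0,i=8
  bits 01010100 = 84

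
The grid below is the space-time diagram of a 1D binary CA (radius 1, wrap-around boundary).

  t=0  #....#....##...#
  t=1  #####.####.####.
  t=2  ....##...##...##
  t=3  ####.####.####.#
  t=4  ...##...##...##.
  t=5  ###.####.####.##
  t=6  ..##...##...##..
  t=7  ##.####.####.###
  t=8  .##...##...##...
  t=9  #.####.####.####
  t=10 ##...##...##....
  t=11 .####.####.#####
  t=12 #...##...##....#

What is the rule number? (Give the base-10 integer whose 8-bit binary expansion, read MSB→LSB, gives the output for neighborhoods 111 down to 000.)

  nb ###: next=.  (t=1,i=1, bit7=0)
  nb ##.: next=#  (t=0,i=0, bit6=1)
  nb #.#: next=#  (t=1,i=5, bit5=1)
  nb #..: next=#  (t=0,i=1, bit4=1)
  nb .##: next=.  (t=0,i=10, bit3=0)
  nb .#.: next=.  (t=0,i=5, bit2=0)
  nb ..#: next=#  (t=0,i=4, bit1=1)
  nb ...: next=#  (t=0,i=2, bit0=1)
  bits 01110011 = 115

115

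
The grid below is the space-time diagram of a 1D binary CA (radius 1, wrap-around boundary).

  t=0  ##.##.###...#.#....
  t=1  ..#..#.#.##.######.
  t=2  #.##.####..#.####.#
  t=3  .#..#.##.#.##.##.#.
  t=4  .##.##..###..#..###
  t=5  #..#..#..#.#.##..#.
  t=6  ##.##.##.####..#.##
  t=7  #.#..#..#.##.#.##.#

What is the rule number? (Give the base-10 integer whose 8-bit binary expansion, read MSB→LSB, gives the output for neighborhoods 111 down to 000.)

181

  ###|#  b7=1 t=0,i=7
  ##.|.  b6=0 t=0,i=1
  #.#|#  b5=1 t=0,i=2
  #..|#  b4=1 t=0,i=9
  .##|.  b3=0 t=0,i=0
  .#.|#  b2=1 t=0,i=12
  ..#|.  b1=0 t=0,i=11
  ...|#  b0=1 t=0,i=10
  bits 10110101 = 181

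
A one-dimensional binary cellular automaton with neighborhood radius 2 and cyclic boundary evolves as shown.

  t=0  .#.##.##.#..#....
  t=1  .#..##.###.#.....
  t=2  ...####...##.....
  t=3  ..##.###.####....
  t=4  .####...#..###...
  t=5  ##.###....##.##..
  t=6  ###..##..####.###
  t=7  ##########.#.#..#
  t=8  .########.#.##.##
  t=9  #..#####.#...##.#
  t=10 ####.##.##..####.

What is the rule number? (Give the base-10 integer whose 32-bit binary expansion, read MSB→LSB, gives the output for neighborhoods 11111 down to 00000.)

3743167720

  #####|#  b31=1 t=6,i=0
  ####.|#  b30=1 t=2,i=5
  ###.#|.  b29=0 t=1,i=9
  ###..|#  b28=1 t=2,i=6
  ##.##|#  b27=1 t=0,i=5
  ##.#.|#  b26=1 t=0,i=8
  ##..#|#  b25=1 t=5,i=15
  ##...|#  b24=1 t=2,i=7
  #.###|.  b23=0 t=1,i=7
  #.##.|.  b22=0 t=0,i=3
  #.#.#|.  b21=0 t=7,i=11
  #.#..|#  b20=1 t=0,i=9
  #..##|#  b19=1 t=1,i=3
  #..#.|#  b18=1 t=0,i=11
  #...#|.  b17=0 t=2,i=8
  #....|.  b16=0 t=0,i=14
  .####|.  b15=0 t=2,i=4
  .###.|.  b14=0 t=1,i=8
  .##.#|#  b13=1 t=0,i=4
  .##..|#  b12=1 t=2,i=11
  .#.##|.  b11=0 t=0,i=2
  .#.#.|#  b10=1 t=7,i=12
  .#..#|.  b9=0 t=0,i=10
  .#...|.  b8=0 t=0,i=13
  ..###|#  b7=1 t=2,i=3
  ..##.|#  b6=1 t=1,i=4
  ..#.#|#  b5=1 t=0,i=1
  ..#..|.  b4=0 t=0,i=12
  ...##|#  b3=1 t=2,i=2
  ...#.|.  b2=0 t=0,i=0
  ....#|.  b1=0 t=0,i=16
  .....|.  b0=0 t=0,i=15
  bits 11011111000111000011010011101000 = 3743167720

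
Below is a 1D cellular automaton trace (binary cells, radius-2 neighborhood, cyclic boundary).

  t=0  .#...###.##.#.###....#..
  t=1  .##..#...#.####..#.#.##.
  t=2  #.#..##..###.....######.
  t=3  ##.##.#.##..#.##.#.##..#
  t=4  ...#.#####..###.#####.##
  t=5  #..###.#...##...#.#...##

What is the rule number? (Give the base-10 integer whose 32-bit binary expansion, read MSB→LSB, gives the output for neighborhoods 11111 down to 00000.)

2246582195

  [31] ##### => #  t=2,i=19
  [30] ####. => .  t=1,i=13
  [29] ###.# => .  t=0,i=7
  [28] ###.. => .  t=0,i=16
  [27] ##.## => .  t=0,i=8
  [26] ##.#. => #  t=0,i=11
  [25] ##..# => .  t=1,i=3
  [24] ##... => #  t=0,i=17
  [23] #.### => #  t=0,i=14
  [22] #.##. => #  t=0,i=9
  [21] #.#.# => #  t=0,i=12
  [20] #.#.. => .  t=2,i=2
  [19] #..## => #  t=1,i=0
  [18] #..#. => .  t=1,i=4
  [17] #...# => .  t=0,i=3
  [16] #.... => .  t=0,i=18
  [15] .#### => .  t=1,i=12
  [14] .###. => .  t=0,i=6
  [13] .##.# => .  t=0,i=10
  [12] .##.. => #  t=1,i=2
  [11] .#.## => #  t=0,i=13
  [10] .#.#. => #  t=1,i=18
  [9] .#..# => #  t=2,i=3
  [8] .#... => #  t=0,i=2
  [7] ..### => #  t=0,i=5
  [6] ..##. => .  t=1,i=1
  [5] ..#.# => #  t=1,i=9
  [4] ..#.. => #  t=0,i=1
  [3] ...## => .  t=0,i=4
  [2] ...#. => .  t=0,i=0
  [1] ....# => #  t=0,i=19
  [0] ..... => #  t=2,i=14
  bits 10000101111010000001111110110011 = 2246582195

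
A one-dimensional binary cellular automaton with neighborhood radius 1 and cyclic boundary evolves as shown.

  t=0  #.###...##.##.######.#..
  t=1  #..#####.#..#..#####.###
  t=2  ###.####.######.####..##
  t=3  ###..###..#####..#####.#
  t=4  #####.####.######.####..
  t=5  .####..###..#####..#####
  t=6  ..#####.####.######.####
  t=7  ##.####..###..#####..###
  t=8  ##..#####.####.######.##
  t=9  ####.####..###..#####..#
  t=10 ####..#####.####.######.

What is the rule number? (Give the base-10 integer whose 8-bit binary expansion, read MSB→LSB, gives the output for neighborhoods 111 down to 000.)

215

  ### -> #   bit 7 = 1  t=0,i=3
  ##. -> #   bit 6 = 1  t=0,i=4
  #.# -> .   bit 5 = 0  t=0,i=1
  #.. -> #   bit 4 = 1  t=0,i=5
  .## -> .   bit 3 = 0  t=0,i=2
  .#. -> #   bit 2 = 1  t=0,i=0
  ..# -> #   bit 1 = 1  t=0,i=7
  ... -> #   bit 0 = 1  t=0,i=6
  bits 11010111 = 215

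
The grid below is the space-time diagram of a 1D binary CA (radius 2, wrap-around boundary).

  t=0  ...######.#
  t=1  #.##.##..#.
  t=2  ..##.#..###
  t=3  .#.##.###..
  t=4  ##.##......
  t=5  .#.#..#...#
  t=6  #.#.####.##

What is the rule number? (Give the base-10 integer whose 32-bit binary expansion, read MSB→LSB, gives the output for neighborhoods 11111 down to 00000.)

2219648956

  [31] ##### => #  t=0,i=5
  [30] ####. => .  t=0,i=7
  [29] ###.# => .  t=0,i=8
  [28] ###.. => .  t=2,i=10
  [27] ##.## => .  t=1,i=4
  [26] ##.#. => #  t=0,i=9
  [25] ##..# => .  t=1,i=7
  [24] ##... => .  t=3,i=9
  [23] #.### => .  t=3,i=6
  [22] #.##. => #  t=1,i=2
  [21] #.#.# => .  t=1,i=0
  [20] #.#.. => .  t=0,i=10
  [19] #..## => #  t=2,i=1
  [18] #..#. => #  t=1,i=8
  [17] #...# => .  t=0,i=1
  [16] #.... => #  t=4,i=6
  [15] .#### => .  t=0,i=4
  [14] .###. => .  t=2,i=9
  [13] .##.# => #  t=1,i=3
  [12] .##.. => .  t=1,i=6
  [11] .#.## => .  t=1,i=1
  [10] .#.#. => #  t=1,i=10
  [9] .#..# => #  t=2,i=6
  [8] .#... => #  t=0,i=0
  [7] ..### => #  t=0,i=3
  [6] ..##. => .  t=2,i=2
  [5] ..#.# => #  t=1,i=9
  [4] ..#.. => #  t=5,i=6
  [3] ...## => #  t=0,i=2
  [2] ...#. => #  t=3,i=0
  [1] ....# => .  t=4,i=9
  [0] ..... => .  t=4,i=7
  bits 10000100010011010010011110111100 = 2219648956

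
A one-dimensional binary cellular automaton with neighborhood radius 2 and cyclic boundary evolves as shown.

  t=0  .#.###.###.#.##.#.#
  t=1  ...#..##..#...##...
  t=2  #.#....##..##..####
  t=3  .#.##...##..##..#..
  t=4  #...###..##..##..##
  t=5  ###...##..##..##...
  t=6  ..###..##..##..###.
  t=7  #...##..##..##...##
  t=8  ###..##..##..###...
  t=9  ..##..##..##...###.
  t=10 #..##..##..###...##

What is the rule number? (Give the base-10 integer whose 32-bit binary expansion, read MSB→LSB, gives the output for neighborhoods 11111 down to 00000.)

  [31] ##### => .  t=2,i=17
  [30] ####. => .  t=2,i=18
  [29] ###.# => .  t=0,i=5
  [28] ###.. => #  t=4,i=0
  [27] ##.## => #  t=0,i=6
  [26] ##.#. => #  t=0,i=10
  [25] ##..# => #  t=1,i=8
  [24] ##... => #  t=1,i=16
  [23] #.### => #  t=0,i=3
  [22] #.##. => .  t=0,i=13
  [21] #.#.# => .  t=0,i=1
  [20] #.#.. => .  t=2,i=2
  [19] #..## => .  t=1,i=5
  [18] #..#. => .  t=1,i=9
  [17] #...# => #  t=1,i=12
  [16] #.... => #  t=1,i=17
  [15] .#### => #  t=2,i=16
  [14] .###. => .  t=0,i=4
  [13] .##.# => #  t=0,i=14
  [12] .##.. => #  t=1,i=7
  [11] .#.## => .  t=0,i=2
  [10] .#.#. => .  t=0,i=0
  [9] .#..# => .  t=1,i=4
  [8] .#... => #  t=1,i=11
  [7] ..### => .  t=2,i=15
  [6] ..##. => .  t=1,i=6
  [5] ..#.# => .  t=3,i=1
  [4] ..#.. => .  t=1,i=3
  [3] ...## => .  t=1,i=13
  [2] ...#. => #  t=1,i=2
  [1] ....# => .  t=1,i=1
  [0] ..... => #  t=1,i=0
  bits 00011111100000111011000100000101 = 528724229

528724229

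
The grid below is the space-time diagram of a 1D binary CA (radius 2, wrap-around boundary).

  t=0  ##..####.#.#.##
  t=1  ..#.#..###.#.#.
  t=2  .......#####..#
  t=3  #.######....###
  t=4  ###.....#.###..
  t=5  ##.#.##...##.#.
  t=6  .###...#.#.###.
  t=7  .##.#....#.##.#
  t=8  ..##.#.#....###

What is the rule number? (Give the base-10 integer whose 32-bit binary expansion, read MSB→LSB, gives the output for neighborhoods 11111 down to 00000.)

  nb #####: next=.  (t=2,i=9, bit31=0)
  nb ####.: next=.  (t=0,i=0, bit30=0)
  nb ###.#: next=#  (t=0,i=7, bit29=1)
  nb ###..: next=.  (t=0,i=1, bit28=0)
  nb ##.##: next=#  (t=3,i=1, bit27=1)
  nb ##.#.: next=#  (t=0,i=8, bit26=1)
  nb ##..#: next=#  (t=0,i=2, bit25=1)
  nb ##...: next=#  (t=3,i=8, bit24=1)
  nb #.###: next=#  (t=0,i=13, bit23=1)
  nb #.##.: next=.  (t=5,i=0, bit22=0)
  nb #.#.#: next=#  (t=0,i=9, bit21=1)
  nb #.#..: next=.  (t=1,i=4, bit20=0)
  nb #..##: next=.  (t=0,i=3, bit19=0)
  nb #..#.: next=#  (t=2,i=13, bit18=1)
  nb #...#: next=.  (t=1,i=0, bit17=0)
  nb #....: next=.  (t=2,i=1, bit16=0)
  nb .####: next=.  (t=0,i=5, bit15=0)
  nb .###.: next=#  (t=1,i=8, bit14=1)
  nb .##.#: next=#  (t=5,i=1, bit13=1)
  nb .##..: next=.  (t=5,i=6, bit12=0)
  nb .#.##: next=.  (t=0,i=12, bit11=0)
  nb .#.#.: next=.  (t=0,i=10, bit10=0)
  nb .#..#: next=.  (t=1,i=5, bit9=0)
  nb .#...: next=#  (t=1,i=14, bit8=1)
  nb ..###: next=#  (t=0,i=4, bit7=1)
  nb ..##.: next=.  (t=5,i=10, bit6=0)
  nb ..#.#: next=.  (t=1,i=2, bit5=0)
  nb ..#..: next=#  (t=2,i=14, bit4=1)
  nb ...##: next=#  (t=2,i=6, bit3=1)
  nb ...#.: next=.  (t=1,i=1, bit2=0)
  nb ....#: next=#  (t=2,i=5, bit1=1)
  nb .....: next=#  (t=2,i=2, bit0=1)
  bits 00101111101001000110000110011011 = 799302043

799302043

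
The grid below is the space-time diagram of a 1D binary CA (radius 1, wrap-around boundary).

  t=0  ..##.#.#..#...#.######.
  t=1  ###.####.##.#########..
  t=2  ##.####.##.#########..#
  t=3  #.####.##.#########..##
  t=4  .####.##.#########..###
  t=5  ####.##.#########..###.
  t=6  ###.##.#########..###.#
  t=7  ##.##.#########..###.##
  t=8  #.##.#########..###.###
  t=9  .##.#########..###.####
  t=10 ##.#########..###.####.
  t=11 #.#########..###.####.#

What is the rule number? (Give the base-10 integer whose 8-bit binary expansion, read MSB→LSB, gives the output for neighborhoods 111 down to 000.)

  [7] ### => #  t=0,i=17
  [6] ##. => .  t=0,i=3
  [5] #.# => #  t=0,i=4
  [4] #.. => .  t=0,i=8
  [3] .## => #  t=0,i=2
  [2] .#. => #  t=0,i=5
  [1] ..# => #  t=0,i=1
  [0] ... => #  t=0,i=0
  bits 10101111 = 175

175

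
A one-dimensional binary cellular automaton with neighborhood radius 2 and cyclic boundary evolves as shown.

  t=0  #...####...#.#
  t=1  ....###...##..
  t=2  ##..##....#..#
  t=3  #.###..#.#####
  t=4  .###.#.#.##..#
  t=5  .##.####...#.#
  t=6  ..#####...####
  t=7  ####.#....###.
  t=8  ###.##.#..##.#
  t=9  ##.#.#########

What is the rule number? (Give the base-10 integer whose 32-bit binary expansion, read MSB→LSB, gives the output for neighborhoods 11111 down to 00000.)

1320806133

  ##### -> .   bit 31 = 0  t=3,i=11
  ####. -> #   bit 30 = 1  t=0,i=6
  ###.# -> .   bit 29 = 0  t=3,i=0
  ###.. -> .   bit 28 = 0  t=0,i=7
  ##.## -> #   bit 27 = 1  t=3,i=1
  ##.#. -> #   bit 26 = 1  t=4,i=4
  ##..# -> #   bit 25 = 1  t=2,i=2
  ##... -> .   bit 24 = 0  t=0,i=1
  #.### -> #   bit 23 = 1  t=3,i=2
  #.##. -> .   bit 22 = 0  t=0,i=13
  #.#.# -> #   bit 21 = 1  t=4,i=5
  #.#.. -> #   bit 20 = 1  t=7,i=5
  #..## -> #   bit 19 = 1  t=2,i=3
  #..#. -> .   bit 18 = 0  t=3,i=6
  #...# -> .   bit 17 = 0  t=0,i=2
  #.... -> #   bit 16 = 1  t=1,i=13
  .#### -> #   bit 15 = 1  t=0,i=5
  .###. -> #   bit 14 = 1  t=1,i=5
  .##.# -> #   bit 13 = 1  t=5,i=2
  .##.. -> .   bit 12 = 0  t=0,i=0
  .#.## -> .   bit 11 = 0  t=0,i=12
  .#.#. -> #   bit 10 = 1  t=4,i=6
  .#..# -> #   bit 9 = 1  t=2,i=11
  .#... -> .   bit 8 = 0  t=7,i=6
  ..### -> #   bit 7 = 1  t=0,i=4
  ..##. -> #   bit 6 = 1  t=1,i=10
  ..#.# -> #   bit 5 = 1  t=0,i=11
  ..#.. -> #   bit 4 = 1  t=2,i=10
  ...## -> .   bit 3 = 0  t=0,i=3
  ...#. -> #   bit 2 = 1  t=0,i=10
  ....# -> .   bit 1 = 0  t=1,i=2
  ..... -> #   bit 0 = 1  t=1,i=0
  bits 01001110101110011110011011110101 = 1320806133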